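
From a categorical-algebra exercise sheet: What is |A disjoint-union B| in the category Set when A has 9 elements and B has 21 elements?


In Set, the coproduct A + B is the disjoint union.
|A + B| = |A| + |B| = 9 + 21 = 30

30


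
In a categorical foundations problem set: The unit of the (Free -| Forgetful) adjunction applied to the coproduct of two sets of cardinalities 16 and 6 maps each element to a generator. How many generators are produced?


The unit eta_X: X -> U(F(X)) of the Free-Forgetful adjunction
maps each element of X to a generator of F(X). For X = S + T (disjoint
union in Set), |S + T| = |S| + |T|.
Total mappings = 16 + 6 = 22.

22


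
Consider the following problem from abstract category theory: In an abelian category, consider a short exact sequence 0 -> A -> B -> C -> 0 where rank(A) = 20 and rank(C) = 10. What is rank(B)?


For a short exact sequence 0 -> A -> B -> C -> 0,
rank is additive: rank(B) = rank(A) + rank(C).
rank(B) = 20 + 10 = 30

30


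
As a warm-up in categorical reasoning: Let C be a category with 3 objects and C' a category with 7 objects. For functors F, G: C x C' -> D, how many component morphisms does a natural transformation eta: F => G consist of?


A natural transformation eta: F => G assigns one component morphism per
object of the domain category.
The domain is the product category C x C', so
|Ob(C x C')| = |Ob(C)| * |Ob(C')| = 3 * 7 = 21.
Therefore eta has 21 component morphisms.

21


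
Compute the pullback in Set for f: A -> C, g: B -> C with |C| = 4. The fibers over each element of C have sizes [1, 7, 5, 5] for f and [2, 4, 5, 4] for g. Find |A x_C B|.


The pullback A x_C B consists of pairs (a, b) with f(a) = g(b).
For each element c in C, the fiber product has |f^-1(c)| * |g^-1(c)| elements.
Summing over C: 1 * 2 + 7 * 4 + 5 * 5 + 5 * 4
= 2 + 28 + 25 + 20 = 75

75


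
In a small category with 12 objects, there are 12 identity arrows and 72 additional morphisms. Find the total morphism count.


Each object has an identity morphism, giving 12 identities.
Adding the 72 non-identity morphisms:
Total = 12 + 72 = 84

84


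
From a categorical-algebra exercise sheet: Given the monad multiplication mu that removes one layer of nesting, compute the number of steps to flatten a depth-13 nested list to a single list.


Each application of mu: T^2 -> T removes one layer of nesting.
Starting at depth 13 (i.e., T^13(X)), we need to reach T(X).
Number of mu applications = 13 - 1 = 12

12


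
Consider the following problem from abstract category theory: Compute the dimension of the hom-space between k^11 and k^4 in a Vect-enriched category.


In Vect-enriched categories, Hom(k^n, k^m) is the space of m x n matrices.
dim(Hom(k^11, k^4)) = 4 * 11 = 44

44


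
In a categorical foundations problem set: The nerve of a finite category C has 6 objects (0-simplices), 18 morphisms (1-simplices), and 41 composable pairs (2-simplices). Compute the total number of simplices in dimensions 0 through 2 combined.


The 2-skeleton of the nerve N(C) consists of simplices in dimensions 0, 1, 2:
  |N(C)_0| = 6 (objects)
  |N(C)_1| = 18 (morphisms)
  |N(C)_2| = 41 (composable pairs)
Total = 6 + 18 + 41 = 65

65


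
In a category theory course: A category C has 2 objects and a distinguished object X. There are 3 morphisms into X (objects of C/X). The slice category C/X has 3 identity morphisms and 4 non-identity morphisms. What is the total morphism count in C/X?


In the slice category C/X, objects are morphisms to X.
Identity morphisms: 3 (one per object of C/X).
Non-identity morphisms: 4.
Total = 3 + 4 = 7

7


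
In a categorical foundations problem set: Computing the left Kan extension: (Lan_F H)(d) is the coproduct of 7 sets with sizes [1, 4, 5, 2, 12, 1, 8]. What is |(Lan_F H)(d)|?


Pointwise, the left Kan extension (Lan_F H)(d) is the colimit, indexed
by the comma category (F downarrow d), of H composed with the
projection (F downarrow d) -> C. Here that colimit is given
as a coproduct (disjoint union) of sets, so its cardinality is the
sum of the sizes of the summands.
Coproduct of sets with sizes: 1 + 4 + 5 + 2 + 12 + 1 + 8
= 33

33


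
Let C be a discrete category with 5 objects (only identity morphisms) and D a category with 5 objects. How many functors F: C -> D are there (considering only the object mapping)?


A functor from a discrete category C to D is determined by
where each object maps. Each of the 5 objects of C can map
to any of the 5 objects of D independently.
Number of functors = 5^5 = 3125

3125


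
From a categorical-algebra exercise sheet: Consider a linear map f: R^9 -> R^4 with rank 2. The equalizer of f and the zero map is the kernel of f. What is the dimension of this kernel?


The equalizer of f and the zero map is ker(f).
By the rank-nullity theorem: dim(ker(f)) = dim(domain) - rank(f).
dim(ker(f)) = 9 - 2 = 7

7


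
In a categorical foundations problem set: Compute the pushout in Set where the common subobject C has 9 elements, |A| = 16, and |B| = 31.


The pushout A +_C B identifies the images of C in A and B.
|A +_C B| = |A| + |B| - |C| (for injections).
= 16 + 31 - 9 = 38

38


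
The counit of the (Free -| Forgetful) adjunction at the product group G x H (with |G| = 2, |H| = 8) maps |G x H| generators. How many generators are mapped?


The counit epsilon_K: F(U(K)) -> K of the Free-Forgetful adjunction
maps |K| generators of F(U(K)) into K. For K = G x H (the product group),
|G x H| = |G| * |H|.
Total generators mapped = 2 * 8 = 16.

16


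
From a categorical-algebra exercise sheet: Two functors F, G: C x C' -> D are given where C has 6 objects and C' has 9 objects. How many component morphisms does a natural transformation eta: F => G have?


A natural transformation eta: F => G assigns one component morphism per
object of the domain category.
The domain is the product category C x C', so
|Ob(C x C')| = |Ob(C)| * |Ob(C')| = 6 * 9 = 54.
Therefore eta has 54 component morphisms.

54


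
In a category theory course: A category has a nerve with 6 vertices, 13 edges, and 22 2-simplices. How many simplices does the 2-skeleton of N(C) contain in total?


The 2-skeleton of the nerve N(C) consists of simplices in dimensions 0, 1, 2:
  |N(C)_0| = 6 (objects)
  |N(C)_1| = 13 (morphisms)
  |N(C)_2| = 22 (composable pairs)
Total = 6 + 13 + 22 = 41

41


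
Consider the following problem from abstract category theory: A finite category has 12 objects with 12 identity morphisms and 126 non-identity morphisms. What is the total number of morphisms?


Each object has an identity morphism, giving 12 identities.
Adding the 126 non-identity morphisms:
Total = 12 + 126 = 138

138


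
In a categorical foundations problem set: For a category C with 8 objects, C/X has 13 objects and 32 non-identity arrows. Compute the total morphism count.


In the slice category C/X, objects are morphisms to X.
Identity morphisms: 13 (one per object of C/X).
Non-identity morphisms: 32.
Total = 13 + 32 = 45

45


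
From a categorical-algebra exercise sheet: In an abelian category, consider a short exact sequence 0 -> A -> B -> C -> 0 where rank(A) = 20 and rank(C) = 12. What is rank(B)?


For a short exact sequence 0 -> A -> B -> C -> 0,
rank is additive: rank(B) = rank(A) + rank(C).
rank(B) = 20 + 12 = 32

32


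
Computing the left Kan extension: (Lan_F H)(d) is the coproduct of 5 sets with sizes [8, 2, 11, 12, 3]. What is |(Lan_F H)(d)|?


Pointwise, the left Kan extension (Lan_F H)(d) is the colimit, indexed
by the comma category (F downarrow d), of H composed with the
projection (F downarrow d) -> C. Here that colimit is given
as a coproduct (disjoint union) of sets, so its cardinality is the
sum of the sizes of the summands.
Coproduct of sets with sizes: 8 + 2 + 11 + 12 + 3
= 36

36


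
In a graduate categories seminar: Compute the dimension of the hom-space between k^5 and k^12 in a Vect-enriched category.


In Vect-enriched categories, Hom(k^n, k^m) is the space of m x n matrices.
dim(Hom(k^5, k^12)) = 12 * 5 = 60

60


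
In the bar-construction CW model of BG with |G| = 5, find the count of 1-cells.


In the bar-construction CW model of BG, the n-cells are indexed by
n-tuples [g_1|...|g_n] of non-identity elements of G (degenerate
simplices with some g_i = e do not contribute cells), so there are
(|G| - 1)^n n-cells.
For dim = 1 with |G| = 5:
cells = (5 - 1)^1 = 4^1 = 4

4


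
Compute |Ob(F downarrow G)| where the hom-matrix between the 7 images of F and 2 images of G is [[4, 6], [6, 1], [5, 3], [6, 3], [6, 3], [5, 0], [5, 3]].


Objects of (F downarrow G) are triples (a, b, h: F(a)->G(b)).
The count equals the sum of all entries in the hom-matrix.
sum(row 0) = 10
sum(row 1) = 7
sum(row 2) = 8
sum(row 3) = 9
sum(row 4) = 9
sum(row 5) = 5
sum(row 6) = 8
Grand total = 56

56


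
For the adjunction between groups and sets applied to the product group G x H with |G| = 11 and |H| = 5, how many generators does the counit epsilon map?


The counit epsilon_K: F(U(K)) -> K of the Free-Forgetful adjunction
maps |K| generators of F(U(K)) into K. For K = G x H (the product group),
|G x H| = |G| * |H|.
Total generators mapped = 11 * 5 = 55.

55


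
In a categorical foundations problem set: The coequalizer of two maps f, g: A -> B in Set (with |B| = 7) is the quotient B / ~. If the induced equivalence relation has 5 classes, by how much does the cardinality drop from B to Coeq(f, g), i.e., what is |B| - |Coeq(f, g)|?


The coequalizer Coeq(f, g) = B / ~ has one element per equivalence class.
|B| = 7, |Coeq(f, g)| = 5.
|B| - |Coeq(f, g)| = 7 - 5 = 2.

2


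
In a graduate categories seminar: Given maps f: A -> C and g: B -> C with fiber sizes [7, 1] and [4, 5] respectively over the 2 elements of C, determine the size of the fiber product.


The pullback A x_C B consists of pairs (a, b) with f(a) = g(b).
For each element c in C, the fiber product has |f^-1(c)| * |g^-1(c)| elements.
Summing over C: 7 * 4 + 1 * 5
= 28 + 5 = 33

33


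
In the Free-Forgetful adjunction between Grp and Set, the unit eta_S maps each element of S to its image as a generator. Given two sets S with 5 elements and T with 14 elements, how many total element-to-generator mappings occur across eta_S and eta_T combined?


The unit eta_X: X -> U(F(X)) of the Free-Forgetful adjunction
maps each element of X to a generator of F(X). For X = S + T (disjoint
union in Set), |S + T| = |S| + |T|.
Total mappings = 5 + 14 = 19.

19


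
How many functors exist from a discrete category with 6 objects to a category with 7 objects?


A functor from a discrete category C to D is determined by
where each object maps. Each of the 6 objects of C can map
to any of the 7 objects of D independently.
Number of functors = 7^6 = 117649

117649


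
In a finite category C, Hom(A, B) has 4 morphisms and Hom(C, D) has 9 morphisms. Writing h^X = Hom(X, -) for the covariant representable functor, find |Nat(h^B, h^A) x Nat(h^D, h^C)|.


By the Yoneda lemma, Nat(h^B, h^A) is isomorphic to Hom(A, B),
so |Nat(h^B, h^A)| = |Hom(A, B)| and |Nat(h^D, h^C)| = |Hom(C, D)|.
|Hom(A, B)| = 4, |Hom(C, D)| = 9.
|Nat(h^B, h^A) x Nat(h^D, h^C)| = 4 * 9 = 36

36


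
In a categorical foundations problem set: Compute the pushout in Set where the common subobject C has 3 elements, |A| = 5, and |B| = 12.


The pushout A +_C B identifies the images of C in A and B.
|A +_C B| = |A| + |B| - |C| (for injections).
= 5 + 12 - 3 = 14

14


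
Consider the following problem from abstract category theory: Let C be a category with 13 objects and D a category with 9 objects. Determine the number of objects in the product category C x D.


The product category C x D has objects that are pairs (c, d).
Number of pairs = |Ob(C)| * |Ob(D)| = 13 * 9 = 117

117


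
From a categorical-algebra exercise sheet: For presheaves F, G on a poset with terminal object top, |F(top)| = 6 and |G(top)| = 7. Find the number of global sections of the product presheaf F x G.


Global sections of a presheaf on a poset with terminal top satisfy
Gamma(H) ~ H(top). Presheaves admit pointwise products, so
(F x G)(top) = F(top) x G(top) (Cartesian product).
|Gamma(F x G)| = |F(top)| * |G(top)| = 6 * 7 = 42.

42


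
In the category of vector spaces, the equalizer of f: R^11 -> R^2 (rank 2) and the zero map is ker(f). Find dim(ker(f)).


The equalizer of f and the zero map is ker(f).
By the rank-nullity theorem: dim(ker(f)) = dim(domain) - rank(f).
dim(ker(f)) = 11 - 2 = 9

9


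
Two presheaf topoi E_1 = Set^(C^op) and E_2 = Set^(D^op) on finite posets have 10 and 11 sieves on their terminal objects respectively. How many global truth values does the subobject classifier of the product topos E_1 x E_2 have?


In a product of presheaf topoi E_1 x E_2, the subobject classifier
is Omega = Omega_1 x Omega_2 (componentwise), so
|Omega(top)| = |Omega_1(top_1)| * |Omega_2(top_2)|.
= 10 * 11 = 110.

110


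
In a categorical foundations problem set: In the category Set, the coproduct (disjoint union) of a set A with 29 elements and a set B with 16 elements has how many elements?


In Set, the coproduct A + B is the disjoint union.
|A + B| = |A| + |B| = 29 + 16 = 45

45


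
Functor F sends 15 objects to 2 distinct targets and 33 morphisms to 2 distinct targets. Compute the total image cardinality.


The image of F consists of distinct objects and distinct morphisms.
|Im(F)| on objects = 2
|Im(F)| on morphisms = 2
Total image cardinality = 2 + 2 = 4

4


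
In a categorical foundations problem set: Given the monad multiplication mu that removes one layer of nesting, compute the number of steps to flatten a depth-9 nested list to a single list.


Each application of mu: T^2 -> T removes one layer of nesting.
Starting at depth 9 (i.e., T^9(X)), we need to reach T(X).
Number of mu applications = 9 - 1 = 8

8


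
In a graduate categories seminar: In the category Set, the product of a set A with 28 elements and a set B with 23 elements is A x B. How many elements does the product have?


In Set, the product A x B is the Cartesian product.
By the universal property, |A x B| = |A| * |B|.
|A x B| = 28 * 23 = 644

644


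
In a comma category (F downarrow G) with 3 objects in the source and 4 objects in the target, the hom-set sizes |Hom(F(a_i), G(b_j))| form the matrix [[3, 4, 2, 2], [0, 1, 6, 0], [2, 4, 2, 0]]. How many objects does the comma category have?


Objects of (F downarrow G) are triples (a, b, h: F(a)->G(b)).
The count equals the sum of all entries in the hom-matrix.
sum(row 0) = 11
sum(row 1) = 7
sum(row 2) = 8
Grand total = 26

26


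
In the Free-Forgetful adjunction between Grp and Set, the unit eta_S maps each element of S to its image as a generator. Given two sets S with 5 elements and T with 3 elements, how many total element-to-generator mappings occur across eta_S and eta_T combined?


The unit eta_X: X -> U(F(X)) of the Free-Forgetful adjunction
maps each element of X to a generator of F(X). For X = S + T (disjoint
union in Set), |S + T| = |S| + |T|.
Total mappings = 5 + 3 = 8.

8


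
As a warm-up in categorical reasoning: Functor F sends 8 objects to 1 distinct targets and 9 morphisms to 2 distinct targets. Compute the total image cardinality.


The image of F consists of distinct objects and distinct morphisms.
|Im(F)| on objects = 1
|Im(F)| on morphisms = 2
Total image cardinality = 1 + 2 = 3

3


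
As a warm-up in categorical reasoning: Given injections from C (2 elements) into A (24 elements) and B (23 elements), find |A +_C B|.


The pushout A +_C B identifies the images of C in A and B.
|A +_C B| = |A| + |B| - |C| (for injections).
= 24 + 23 - 2 = 45

45


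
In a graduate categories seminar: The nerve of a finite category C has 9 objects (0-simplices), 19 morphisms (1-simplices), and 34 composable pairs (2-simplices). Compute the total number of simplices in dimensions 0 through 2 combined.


The 2-skeleton of the nerve N(C) consists of simplices in dimensions 0, 1, 2:
  |N(C)_0| = 9 (objects)
  |N(C)_1| = 19 (morphisms)
  |N(C)_2| = 34 (composable pairs)
Total = 9 + 19 + 34 = 62

62


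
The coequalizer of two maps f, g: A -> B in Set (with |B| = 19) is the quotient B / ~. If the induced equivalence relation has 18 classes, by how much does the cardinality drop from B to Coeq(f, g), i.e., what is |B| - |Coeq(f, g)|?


The coequalizer Coeq(f, g) = B / ~ has one element per equivalence class.
|B| = 19, |Coeq(f, g)| = 18.
|B| - |Coeq(f, g)| = 19 - 18 = 1.

1


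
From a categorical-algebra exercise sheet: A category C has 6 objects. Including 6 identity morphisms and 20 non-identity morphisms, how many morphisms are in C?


Each object has an identity morphism, giving 6 identities.
Adding the 20 non-identity morphisms:
Total = 6 + 20 = 26

26


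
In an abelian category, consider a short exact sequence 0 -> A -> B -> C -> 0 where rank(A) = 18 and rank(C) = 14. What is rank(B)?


For a short exact sequence 0 -> A -> B -> C -> 0,
rank is additive: rank(B) = rank(A) + rank(C).
rank(B) = 18 + 14 = 32

32


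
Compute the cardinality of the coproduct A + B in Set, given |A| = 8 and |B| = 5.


In Set, the coproduct A + B is the disjoint union.
|A + B| = |A| + |B| = 8 + 5 = 13

13


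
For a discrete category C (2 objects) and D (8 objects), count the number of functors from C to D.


A functor from a discrete category C to D is determined by
where each object maps. Each of the 2 objects of C can map
to any of the 8 objects of D independently.
Number of functors = 8^2 = 64

64


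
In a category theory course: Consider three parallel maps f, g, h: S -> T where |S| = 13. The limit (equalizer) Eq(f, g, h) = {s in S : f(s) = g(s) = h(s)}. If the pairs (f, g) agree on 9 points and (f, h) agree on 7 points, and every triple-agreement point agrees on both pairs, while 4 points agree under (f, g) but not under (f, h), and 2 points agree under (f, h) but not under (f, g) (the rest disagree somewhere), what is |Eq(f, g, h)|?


Eq(f, g, h) is the triple-agreement set: points in S where all three
maps take the same value. Using inclusion-exclusion on the pairwise data:
Pair (f, g) agrees on 9 points; pair (f, h) on 7 points.
Points agreeing under (f, g) but not (f, h) = 4; under (f, h) but not (f, g) = 2.
Triple-agreement = agreement-in-(f, g) minus points that agree under (f, g) but not (f, h):
|Eq(f, g, h)| = 9 - 4 = 5
(cross-check via (f, h): 7 - 2 = 5.)

5


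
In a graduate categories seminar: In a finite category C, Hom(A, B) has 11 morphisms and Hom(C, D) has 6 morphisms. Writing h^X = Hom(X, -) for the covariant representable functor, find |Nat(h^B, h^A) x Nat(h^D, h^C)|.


By the Yoneda lemma, Nat(h^B, h^A) is isomorphic to Hom(A, B),
so |Nat(h^B, h^A)| = |Hom(A, B)| and |Nat(h^D, h^C)| = |Hom(C, D)|.
|Hom(A, B)| = 11, |Hom(C, D)| = 6.
|Nat(h^B, h^A) x Nat(h^D, h^C)| = 11 * 6 = 66

66


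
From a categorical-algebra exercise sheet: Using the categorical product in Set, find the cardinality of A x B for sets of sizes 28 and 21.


In Set, the product A x B is the Cartesian product.
By the universal property, |A x B| = |A| * |B|.
|A x B| = 28 * 21 = 588

588


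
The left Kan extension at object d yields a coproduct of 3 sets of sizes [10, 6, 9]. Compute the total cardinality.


Pointwise, the left Kan extension (Lan_F H)(d) is the colimit, indexed
by the comma category (F downarrow d), of H composed with the
projection (F downarrow d) -> C. Here that colimit is given
as a coproduct (disjoint union) of sets, so its cardinality is the
sum of the sizes of the summands.
Coproduct of sets with sizes: 10 + 6 + 9
= 25

25


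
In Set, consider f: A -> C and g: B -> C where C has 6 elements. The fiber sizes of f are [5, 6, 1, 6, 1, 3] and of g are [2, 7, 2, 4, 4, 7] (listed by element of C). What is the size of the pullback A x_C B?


The pullback A x_C B consists of pairs (a, b) with f(a) = g(b).
For each element c in C, the fiber product has |f^-1(c)| * |g^-1(c)| elements.
Summing over C: 5 * 2 + 6 * 7 + 1 * 2 + 6 * 4 + 1 * 4 + 3 * 7
= 10 + 42 + 2 + 24 + 4 + 21 = 103

103


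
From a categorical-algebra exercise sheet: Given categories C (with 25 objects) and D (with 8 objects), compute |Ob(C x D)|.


The product category C x D has objects that are pairs (c, d).
Number of pairs = |Ob(C)| * |Ob(D)| = 25 * 8 = 200

200


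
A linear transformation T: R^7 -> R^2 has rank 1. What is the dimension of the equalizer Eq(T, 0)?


The equalizer of f and the zero map is ker(f).
By the rank-nullity theorem: dim(ker(f)) = dim(domain) - rank(f).
dim(ker(f)) = 7 - 1 = 6

6


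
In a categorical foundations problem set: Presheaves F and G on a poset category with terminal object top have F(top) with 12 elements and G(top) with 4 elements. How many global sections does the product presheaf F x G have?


Global sections of a presheaf on a poset with terminal top satisfy
Gamma(H) ~ H(top). Presheaves admit pointwise products, so
(F x G)(top) = F(top) x G(top) (Cartesian product).
|Gamma(F x G)| = |F(top)| * |G(top)| = 12 * 4 = 48.

48


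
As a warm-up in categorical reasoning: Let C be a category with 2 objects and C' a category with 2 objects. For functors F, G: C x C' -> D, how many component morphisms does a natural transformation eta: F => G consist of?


A natural transformation eta: F => G assigns one component morphism per
object of the domain category.
The domain is the product category C x C', so
|Ob(C x C')| = |Ob(C)| * |Ob(C')| = 2 * 2 = 4.
Therefore eta has 4 component morphisms.

4


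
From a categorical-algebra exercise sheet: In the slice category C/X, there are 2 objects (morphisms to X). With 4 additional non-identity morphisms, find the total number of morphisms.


In the slice category C/X, objects are morphisms to X.
Identity morphisms: 2 (one per object of C/X).
Non-identity morphisms: 4.
Total = 2 + 4 = 6

6


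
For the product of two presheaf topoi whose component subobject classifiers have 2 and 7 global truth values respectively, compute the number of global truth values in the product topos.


In a product of presheaf topoi E_1 x E_2, the subobject classifier
is Omega = Omega_1 x Omega_2 (componentwise), so
|Omega(top)| = |Omega_1(top_1)| * |Omega_2(top_2)|.
= 2 * 7 = 14.

14


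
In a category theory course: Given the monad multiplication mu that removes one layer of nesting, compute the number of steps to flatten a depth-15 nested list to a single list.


Each application of mu: T^2 -> T removes one layer of nesting.
Starting at depth 15 (i.e., T^15(X)), we need to reach T(X).
Number of mu applications = 15 - 1 = 14

14


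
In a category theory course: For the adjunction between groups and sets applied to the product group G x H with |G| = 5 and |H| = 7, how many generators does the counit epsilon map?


The counit epsilon_K: F(U(K)) -> K of the Free-Forgetful adjunction
maps |K| generators of F(U(K)) into K. For K = G x H (the product group),
|G x H| = |G| * |H|.
Total generators mapped = 5 * 7 = 35.

35


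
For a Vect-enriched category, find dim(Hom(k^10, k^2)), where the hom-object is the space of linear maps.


In Vect-enriched categories, Hom(k^n, k^m) is the space of m x n matrices.
dim(Hom(k^10, k^2)) = 2 * 10 = 20

20


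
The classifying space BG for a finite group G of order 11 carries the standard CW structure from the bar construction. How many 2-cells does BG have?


In the bar-construction CW model of BG, the n-cells are indexed by
n-tuples [g_1|...|g_n] of non-identity elements of G (degenerate
simplices with some g_i = e do not contribute cells), so there are
(|G| - 1)^n n-cells.
For dim = 2 with |G| = 11:
cells = (11 - 1)^2 = 10^2 = 100

100


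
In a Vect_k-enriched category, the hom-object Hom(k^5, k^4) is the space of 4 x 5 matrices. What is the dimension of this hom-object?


In Vect-enriched categories, Hom(k^n, k^m) is the space of m x n matrices.
dim(Hom(k^5, k^4)) = 4 * 5 = 20

20


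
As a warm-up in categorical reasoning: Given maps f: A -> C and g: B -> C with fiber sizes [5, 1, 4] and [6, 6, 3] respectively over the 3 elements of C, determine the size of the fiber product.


The pullback A x_C B consists of pairs (a, b) with f(a) = g(b).
For each element c in C, the fiber product has |f^-1(c)| * |g^-1(c)| elements.
Summing over C: 5 * 6 + 1 * 6 + 4 * 3
= 30 + 6 + 12 = 48

48


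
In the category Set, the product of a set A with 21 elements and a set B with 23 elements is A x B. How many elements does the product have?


In Set, the product A x B is the Cartesian product.
By the universal property, |A x B| = |A| * |B|.
|A x B| = 21 * 23 = 483

483


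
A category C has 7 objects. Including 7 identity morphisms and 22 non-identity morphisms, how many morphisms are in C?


Each object has an identity morphism, giving 7 identities.
Adding the 22 non-identity morphisms:
Total = 7 + 22 = 29

29


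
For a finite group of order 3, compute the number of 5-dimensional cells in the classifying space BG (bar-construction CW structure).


In the bar-construction CW model of BG, the n-cells are indexed by
n-tuples [g_1|...|g_n] of non-identity elements of G (degenerate
simplices with some g_i = e do not contribute cells), so there are
(|G| - 1)^n n-cells.
For dim = 5 with |G| = 3:
cells = (3 - 1)^5 = 2^5 = 32

32


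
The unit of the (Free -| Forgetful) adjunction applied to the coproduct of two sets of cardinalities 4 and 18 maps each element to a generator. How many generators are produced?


The unit eta_X: X -> U(F(X)) of the Free-Forgetful adjunction
maps each element of X to a generator of F(X). For X = S + T (disjoint
union in Set), |S + T| = |S| + |T|.
Total mappings = 4 + 18 = 22.

22


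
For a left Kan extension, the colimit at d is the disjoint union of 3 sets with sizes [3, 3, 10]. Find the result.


Pointwise, the left Kan extension (Lan_F H)(d) is the colimit, indexed
by the comma category (F downarrow d), of H composed with the
projection (F downarrow d) -> C. Here that colimit is given
as a coproduct (disjoint union) of sets, so its cardinality is the
sum of the sizes of the summands.
Coproduct of sets with sizes: 3 + 3 + 10
= 16

16


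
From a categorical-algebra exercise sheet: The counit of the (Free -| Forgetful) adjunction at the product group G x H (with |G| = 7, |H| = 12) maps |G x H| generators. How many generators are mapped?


The counit epsilon_K: F(U(K)) -> K of the Free-Forgetful adjunction
maps |K| generators of F(U(K)) into K. For K = G x H (the product group),
|G x H| = |G| * |H|.
Total generators mapped = 7 * 12 = 84.

84


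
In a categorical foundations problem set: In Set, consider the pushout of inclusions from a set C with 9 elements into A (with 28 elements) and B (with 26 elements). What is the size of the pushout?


The pushout A +_C B identifies the images of C in A and B.
|A +_C B| = |A| + |B| - |C| (for injections).
= 28 + 26 - 9 = 45

45


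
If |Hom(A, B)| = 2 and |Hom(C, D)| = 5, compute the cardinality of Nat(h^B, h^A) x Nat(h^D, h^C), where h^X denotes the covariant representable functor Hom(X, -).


By the Yoneda lemma, Nat(h^B, h^A) is isomorphic to Hom(A, B),
so |Nat(h^B, h^A)| = |Hom(A, B)| and |Nat(h^D, h^C)| = |Hom(C, D)|.
|Hom(A, B)| = 2, |Hom(C, D)| = 5.
|Nat(h^B, h^A) x Nat(h^D, h^C)| = 2 * 5 = 10

10


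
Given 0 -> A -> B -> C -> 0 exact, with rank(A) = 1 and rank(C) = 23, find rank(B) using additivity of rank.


For a short exact sequence 0 -> A -> B -> C -> 0,
rank is additive: rank(B) = rank(A) + rank(C).
rank(B) = 1 + 23 = 24

24


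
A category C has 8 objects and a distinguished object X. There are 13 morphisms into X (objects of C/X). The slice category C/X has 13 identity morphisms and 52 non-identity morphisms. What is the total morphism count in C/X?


In the slice category C/X, objects are morphisms to X.
Identity morphisms: 13 (one per object of C/X).
Non-identity morphisms: 52.
Total = 13 + 52 = 65

65


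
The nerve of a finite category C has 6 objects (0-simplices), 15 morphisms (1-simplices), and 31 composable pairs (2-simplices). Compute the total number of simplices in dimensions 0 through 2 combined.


The 2-skeleton of the nerve N(C) consists of simplices in dimensions 0, 1, 2:
  |N(C)_0| = 6 (objects)
  |N(C)_1| = 15 (morphisms)
  |N(C)_2| = 31 (composable pairs)
Total = 6 + 15 + 31 = 52

52


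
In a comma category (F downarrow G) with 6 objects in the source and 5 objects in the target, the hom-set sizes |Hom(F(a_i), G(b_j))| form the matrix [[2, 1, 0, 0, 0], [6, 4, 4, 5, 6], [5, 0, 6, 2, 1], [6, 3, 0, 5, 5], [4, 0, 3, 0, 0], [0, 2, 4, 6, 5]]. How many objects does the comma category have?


Objects of (F downarrow G) are triples (a, b, h: F(a)->G(b)).
The count equals the sum of all entries in the hom-matrix.
sum(row 0) = 3
sum(row 1) = 25
sum(row 2) = 14
sum(row 3) = 19
sum(row 4) = 7
sum(row 5) = 17
Grand total = 85

85


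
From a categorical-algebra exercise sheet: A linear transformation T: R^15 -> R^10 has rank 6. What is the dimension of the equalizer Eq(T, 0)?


The equalizer of f and the zero map is ker(f).
By the rank-nullity theorem: dim(ker(f)) = dim(domain) - rank(f).
dim(ker(f)) = 15 - 6 = 9

9


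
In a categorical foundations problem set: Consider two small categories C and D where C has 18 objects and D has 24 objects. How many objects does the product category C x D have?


The product category C x D has objects that are pairs (c, d).
Number of pairs = |Ob(C)| * |Ob(D)| = 18 * 24 = 432

432


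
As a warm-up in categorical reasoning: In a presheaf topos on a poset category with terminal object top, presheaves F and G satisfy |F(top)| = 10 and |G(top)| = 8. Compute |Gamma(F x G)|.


Global sections of a presheaf on a poset with terminal top satisfy
Gamma(H) ~ H(top). Presheaves admit pointwise products, so
(F x G)(top) = F(top) x G(top) (Cartesian product).
|Gamma(F x G)| = |F(top)| * |G(top)| = 10 * 8 = 80.

80


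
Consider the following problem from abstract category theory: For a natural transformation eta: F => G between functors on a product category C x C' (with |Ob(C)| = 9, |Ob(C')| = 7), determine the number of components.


A natural transformation eta: F => G assigns one component morphism per
object of the domain category.
The domain is the product category C x C', so
|Ob(C x C')| = |Ob(C)| * |Ob(C')| = 9 * 7 = 63.
Therefore eta has 63 component morphisms.

63


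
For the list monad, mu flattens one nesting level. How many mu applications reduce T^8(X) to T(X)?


Each application of mu: T^2 -> T removes one layer of nesting.
Starting at depth 8 (i.e., T^8(X)), we need to reach T(X).
Number of mu applications = 8 - 1 = 7

7


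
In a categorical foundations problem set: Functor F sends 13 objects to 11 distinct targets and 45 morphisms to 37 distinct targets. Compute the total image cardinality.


The image of F consists of distinct objects and distinct morphisms.
|Im(F)| on objects = 11
|Im(F)| on morphisms = 37
Total image cardinality = 11 + 37 = 48

48


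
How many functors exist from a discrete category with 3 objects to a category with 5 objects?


A functor from a discrete category C to D is determined by
where each object maps. Each of the 3 objects of C can map
to any of the 5 objects of D independently.
Number of functors = 5^3 = 125

125


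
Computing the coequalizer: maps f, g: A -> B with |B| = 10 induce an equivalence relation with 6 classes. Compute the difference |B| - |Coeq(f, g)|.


The coequalizer Coeq(f, g) = B / ~ has one element per equivalence class.
|B| = 10, |Coeq(f, g)| = 6.
|B| - |Coeq(f, g)| = 10 - 6 = 4.

4


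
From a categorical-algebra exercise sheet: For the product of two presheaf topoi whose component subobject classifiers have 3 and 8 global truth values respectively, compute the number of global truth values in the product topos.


In a product of presheaf topoi E_1 x E_2, the subobject classifier
is Omega = Omega_1 x Omega_2 (componentwise), so
|Omega(top)| = |Omega_1(top_1)| * |Omega_2(top_2)|.
= 3 * 8 = 24.

24


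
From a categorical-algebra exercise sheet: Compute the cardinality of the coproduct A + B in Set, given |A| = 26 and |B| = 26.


In Set, the coproduct A + B is the disjoint union.
|A + B| = |A| + |B| = 26 + 26 = 52

52


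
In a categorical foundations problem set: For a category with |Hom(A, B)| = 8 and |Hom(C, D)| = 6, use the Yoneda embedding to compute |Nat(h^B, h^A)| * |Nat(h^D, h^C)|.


By the Yoneda lemma, Nat(h^B, h^A) is isomorphic to Hom(A, B),
so |Nat(h^B, h^A)| = |Hom(A, B)| and |Nat(h^D, h^C)| = |Hom(C, D)|.
|Hom(A, B)| = 8, |Hom(C, D)| = 6.
|Nat(h^B, h^A) x Nat(h^D, h^C)| = 8 * 6 = 48

48


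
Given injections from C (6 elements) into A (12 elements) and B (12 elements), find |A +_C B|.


The pushout A +_C B identifies the images of C in A and B.
|A +_C B| = |A| + |B| - |C| (for injections).
= 12 + 12 - 6 = 18

18


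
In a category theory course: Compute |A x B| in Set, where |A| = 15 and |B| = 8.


In Set, the product A x B is the Cartesian product.
By the universal property, |A x B| = |A| * |B|.
|A x B| = 15 * 8 = 120

120


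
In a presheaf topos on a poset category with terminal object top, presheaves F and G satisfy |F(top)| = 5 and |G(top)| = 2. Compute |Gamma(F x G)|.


Global sections of a presheaf on a poset with terminal top satisfy
Gamma(H) ~ H(top). Presheaves admit pointwise products, so
(F x G)(top) = F(top) x G(top) (Cartesian product).
|Gamma(F x G)| = |F(top)| * |G(top)| = 5 * 2 = 10.

10


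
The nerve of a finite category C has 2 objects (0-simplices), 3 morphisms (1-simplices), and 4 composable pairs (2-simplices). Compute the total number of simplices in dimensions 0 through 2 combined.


The 2-skeleton of the nerve N(C) consists of simplices in dimensions 0, 1, 2:
  |N(C)_0| = 2 (objects)
  |N(C)_1| = 3 (morphisms)
  |N(C)_2| = 4 (composable pairs)
Total = 2 + 3 + 4 = 9

9


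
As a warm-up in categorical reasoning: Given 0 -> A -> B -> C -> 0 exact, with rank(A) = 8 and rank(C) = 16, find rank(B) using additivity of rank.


For a short exact sequence 0 -> A -> B -> C -> 0,
rank is additive: rank(B) = rank(A) + rank(C).
rank(B) = 8 + 16 = 24

24


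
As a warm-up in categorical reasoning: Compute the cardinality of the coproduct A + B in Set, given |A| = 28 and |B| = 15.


In Set, the coproduct A + B is the disjoint union.
|A + B| = |A| + |B| = 28 + 15 = 43

43


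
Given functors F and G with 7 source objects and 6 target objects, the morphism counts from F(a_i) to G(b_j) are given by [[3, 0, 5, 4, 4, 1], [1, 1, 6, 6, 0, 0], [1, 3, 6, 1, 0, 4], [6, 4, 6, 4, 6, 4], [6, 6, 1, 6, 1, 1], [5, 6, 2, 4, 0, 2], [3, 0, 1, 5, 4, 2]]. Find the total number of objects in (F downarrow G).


Objects of (F downarrow G) are triples (a, b, h: F(a)->G(b)).
The count equals the sum of all entries in the hom-matrix.
sum(row 0) = 17
sum(row 1) = 14
sum(row 2) = 15
sum(row 3) = 30
sum(row 4) = 21
sum(row 5) = 19
sum(row 6) = 15
Grand total = 131

131


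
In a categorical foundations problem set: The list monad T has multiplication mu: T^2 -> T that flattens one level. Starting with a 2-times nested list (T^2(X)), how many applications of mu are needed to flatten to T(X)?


Each application of mu: T^2 -> T removes one layer of nesting.
Starting at depth 2 (i.e., T^2(X)), we need to reach T(X).
Number of mu applications = 2 - 1 = 1

1


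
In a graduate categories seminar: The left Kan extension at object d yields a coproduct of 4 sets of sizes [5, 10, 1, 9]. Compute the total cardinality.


Pointwise, the left Kan extension (Lan_F H)(d) is the colimit, indexed
by the comma category (F downarrow d), of H composed with the
projection (F downarrow d) -> C. Here that colimit is given
as a coproduct (disjoint union) of sets, so its cardinality is the
sum of the sizes of the summands.
Coproduct of sets with sizes: 5 + 10 + 1 + 9
= 25

25


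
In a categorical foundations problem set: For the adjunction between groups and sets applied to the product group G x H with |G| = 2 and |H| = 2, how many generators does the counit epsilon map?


The counit epsilon_K: F(U(K)) -> K of the Free-Forgetful adjunction
maps |K| generators of F(U(K)) into K. For K = G x H (the product group),
|G x H| = |G| * |H|.
Total generators mapped = 2 * 2 = 4.

4


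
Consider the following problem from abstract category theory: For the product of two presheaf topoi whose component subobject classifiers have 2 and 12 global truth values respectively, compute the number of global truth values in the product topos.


In a product of presheaf topoi E_1 x E_2, the subobject classifier
is Omega = Omega_1 x Omega_2 (componentwise), so
|Omega(top)| = |Omega_1(top_1)| * |Omega_2(top_2)|.
= 2 * 12 = 24.

24


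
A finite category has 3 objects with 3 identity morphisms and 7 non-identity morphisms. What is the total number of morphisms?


Each object has an identity morphism, giving 3 identities.
Adding the 7 non-identity morphisms:
Total = 3 + 7 = 10

10


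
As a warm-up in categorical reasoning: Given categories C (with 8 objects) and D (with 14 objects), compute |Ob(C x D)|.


The product category C x D has objects that are pairs (c, d).
Number of pairs = |Ob(C)| * |Ob(D)| = 8 * 14 = 112

112


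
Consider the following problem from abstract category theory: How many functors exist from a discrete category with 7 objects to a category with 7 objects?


A functor from a discrete category C to D is determined by
where each object maps. Each of the 7 objects of C can map
to any of the 7 objects of D independently.
Number of functors = 7^7 = 823543

823543


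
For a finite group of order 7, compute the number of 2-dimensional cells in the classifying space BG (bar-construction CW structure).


In the bar-construction CW model of BG, the n-cells are indexed by
n-tuples [g_1|...|g_n] of non-identity elements of G (degenerate
simplices with some g_i = e do not contribute cells), so there are
(|G| - 1)^n n-cells.
For dim = 2 with |G| = 7:
cells = (7 - 1)^2 = 6^2 = 36

36


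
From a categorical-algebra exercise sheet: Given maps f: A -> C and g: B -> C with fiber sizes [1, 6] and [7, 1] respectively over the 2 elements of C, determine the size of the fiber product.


The pullback A x_C B consists of pairs (a, b) with f(a) = g(b).
For each element c in C, the fiber product has |f^-1(c)| * |g^-1(c)| elements.
Summing over C: 1 * 7 + 6 * 1
= 7 + 6 = 13

13


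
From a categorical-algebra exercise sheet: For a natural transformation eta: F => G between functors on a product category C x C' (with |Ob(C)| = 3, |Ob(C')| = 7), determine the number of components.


A natural transformation eta: F => G assigns one component morphism per
object of the domain category.
The domain is the product category C x C', so
|Ob(C x C')| = |Ob(C)| * |Ob(C')| = 3 * 7 = 21.
Therefore eta has 21 component morphisms.

21


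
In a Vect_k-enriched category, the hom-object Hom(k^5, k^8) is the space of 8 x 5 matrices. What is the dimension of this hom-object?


In Vect-enriched categories, Hom(k^n, k^m) is the space of m x n matrices.
dim(Hom(k^5, k^8)) = 8 * 5 = 40

40


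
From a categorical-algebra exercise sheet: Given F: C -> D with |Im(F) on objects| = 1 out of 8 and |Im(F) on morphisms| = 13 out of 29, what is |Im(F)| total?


The image of F consists of distinct objects and distinct morphisms.
|Im(F)| on objects = 1
|Im(F)| on morphisms = 13
Total image cardinality = 1 + 13 = 14

14


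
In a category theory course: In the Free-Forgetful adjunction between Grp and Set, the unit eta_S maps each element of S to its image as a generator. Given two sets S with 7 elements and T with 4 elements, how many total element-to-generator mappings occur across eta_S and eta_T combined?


The unit eta_X: X -> U(F(X)) of the Free-Forgetful adjunction
maps each element of X to a generator of F(X). For X = S + T (disjoint
union in Set), |S + T| = |S| + |T|.
Total mappings = 7 + 4 = 11.

11
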